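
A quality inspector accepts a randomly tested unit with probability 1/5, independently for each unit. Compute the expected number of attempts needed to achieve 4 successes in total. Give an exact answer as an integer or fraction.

20

By linearity (sum of 4 independent geometric waits), E[trials] = 4/p = 4/(1/5) = 20.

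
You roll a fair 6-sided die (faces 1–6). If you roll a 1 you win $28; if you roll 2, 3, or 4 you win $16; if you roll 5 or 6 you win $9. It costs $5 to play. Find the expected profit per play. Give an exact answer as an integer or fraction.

E[payout] = (1/3)·9 + (1/2)·16 + (1/6)·28 = 47/3
Expected profit = 47/3 − 5 = 32/3

32/3 dollars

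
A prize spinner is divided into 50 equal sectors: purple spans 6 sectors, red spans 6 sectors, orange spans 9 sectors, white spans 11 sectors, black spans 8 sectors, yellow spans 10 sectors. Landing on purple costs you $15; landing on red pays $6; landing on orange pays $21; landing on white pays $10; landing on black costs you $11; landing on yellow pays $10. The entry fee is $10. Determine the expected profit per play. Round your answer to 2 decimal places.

E[payout] = (6/50)·(-15) + (6/50)·6 + (9/50)·21 + (11/50)·10 + (8/50)·(-11) + (10/50)·10 = 257/50
Expected profit = 257/50 − 10 = -243/50 ≈ -$4.86

-$4.86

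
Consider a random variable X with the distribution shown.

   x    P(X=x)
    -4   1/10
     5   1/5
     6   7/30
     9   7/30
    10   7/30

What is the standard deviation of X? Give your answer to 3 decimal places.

E[X] = 193/30, E[X²] = 1717/30
Var(X) = E[X²] − (E[X])² = 1717/30 − 37249/900 = 14261/900
SD(X) = √(14261/900) ≈ 3.981

3.981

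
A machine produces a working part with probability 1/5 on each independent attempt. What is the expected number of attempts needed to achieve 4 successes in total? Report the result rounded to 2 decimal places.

20.00

By linearity (sum of 4 independent geometric waits), E[trials] = 4/p = 4/(1/5) = 20.
≈ 20.00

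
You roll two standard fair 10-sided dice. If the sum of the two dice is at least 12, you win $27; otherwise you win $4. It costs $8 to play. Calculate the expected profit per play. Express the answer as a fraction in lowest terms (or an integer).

127/20 dollars

E[payout] = (11/20)·4 + (9/20)·27 = 287/20
Expected profit = 287/20 − 8 = 127/20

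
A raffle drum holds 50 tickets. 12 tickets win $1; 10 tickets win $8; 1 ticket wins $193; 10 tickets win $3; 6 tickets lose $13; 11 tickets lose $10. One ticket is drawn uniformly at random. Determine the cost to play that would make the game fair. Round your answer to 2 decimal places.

$2.54

E[payout] = (12/50)·1 + (10/50)·8 + (1/50)·193 + (10/50)·3 + (6/50)·(-13) + (11/50)·(-10) = 127/50
Fair fee = E[payout] = 127/50 ≈ $2.54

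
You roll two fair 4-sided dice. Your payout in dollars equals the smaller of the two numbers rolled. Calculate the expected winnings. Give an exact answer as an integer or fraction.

Distribution of the smaller of the two numbers rolled: 1 w.p. 7/16, 2 w.p. 5/16, 3 w.p. 3/16, 4 w.p. 1/16
E[payout] = (7/16)·1 + (5/16)·2 + (3/16)·3 + (1/16)·4 = 15/8

15/8 dollars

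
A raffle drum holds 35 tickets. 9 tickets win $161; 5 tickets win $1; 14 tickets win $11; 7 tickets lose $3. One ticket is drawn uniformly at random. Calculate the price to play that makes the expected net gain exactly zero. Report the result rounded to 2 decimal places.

E[payout] = (9/35)·161 + (5/35)·1 + (14/35)·11 + (7/35)·(-3) = 1587/35
Fair fee = E[payout] = 1587/35 ≈ $45.34

$45.34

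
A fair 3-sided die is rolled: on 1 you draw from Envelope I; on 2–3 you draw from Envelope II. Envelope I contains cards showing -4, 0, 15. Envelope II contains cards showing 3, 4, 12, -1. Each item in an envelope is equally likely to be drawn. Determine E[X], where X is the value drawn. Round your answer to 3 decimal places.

E[X | Envelope I] = (-4 + 0 + 15)/3 = 11/3
E[X | Envelope II] = (3 + 4 + 12 − 1)/4 = 9/2
E[X] = (1/3)·11/3 + (2/3)·9/2 = 38/9 ≈ 4.222

4.222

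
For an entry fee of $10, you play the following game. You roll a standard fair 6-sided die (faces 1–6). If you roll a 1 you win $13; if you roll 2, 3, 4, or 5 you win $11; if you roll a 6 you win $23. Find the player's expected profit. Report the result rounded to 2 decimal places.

E[payout] = (2/3)·11 + (1/6)·13 + (1/6)·23 = 40/3
Expected profit = 40/3 − 10 = 10/3 ≈ $3.33

$3.33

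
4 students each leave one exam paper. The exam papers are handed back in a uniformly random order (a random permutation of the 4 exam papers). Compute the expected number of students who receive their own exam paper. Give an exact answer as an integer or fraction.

1

Let Xᵢ = 1 if person i gets their own exam paper. For each i, P(Xᵢ=1) = 1/4.
By linearity of expectation, E[X₁+…+X_4] = 4·(1/4) = 1.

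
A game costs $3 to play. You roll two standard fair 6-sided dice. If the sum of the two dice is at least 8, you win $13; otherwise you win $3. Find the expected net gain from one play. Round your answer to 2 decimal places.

E[payout] = (7/12)·3 + (5/12)·13 = 43/6
Expected profit = 43/6 − 3 = 25/6 ≈ $4.17

$4.17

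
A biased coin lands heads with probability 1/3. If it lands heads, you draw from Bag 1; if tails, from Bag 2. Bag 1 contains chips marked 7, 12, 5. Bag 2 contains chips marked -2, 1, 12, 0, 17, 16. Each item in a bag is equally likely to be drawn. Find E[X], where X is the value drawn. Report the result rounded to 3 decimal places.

E[X | Bag 1] = (7 + 12 + 5)/3 = 8
E[X | Bag 2] = (-2 + 1 + 12 + 0 + 17 + 16)/6 = 22/3
E[X] = (1/3)·8 + (2/3)·22/3 = 68/9 ≈ 7.556

7.556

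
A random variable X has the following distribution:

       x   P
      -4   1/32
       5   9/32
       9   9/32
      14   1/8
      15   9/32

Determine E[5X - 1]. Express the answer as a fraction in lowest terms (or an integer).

1533/32

E[5x-1] = (1/32)·(-21) + (9/32)·24 + (9/32)·44 + (1/8)·69 + (9/32)·74
     = 1533/32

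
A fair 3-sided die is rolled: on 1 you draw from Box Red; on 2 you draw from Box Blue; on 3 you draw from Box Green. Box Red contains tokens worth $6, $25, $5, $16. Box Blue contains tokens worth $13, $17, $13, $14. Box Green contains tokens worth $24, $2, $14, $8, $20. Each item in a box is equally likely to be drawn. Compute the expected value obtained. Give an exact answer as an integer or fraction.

817/60 dollars

E[X | Box Red] = (6 + 25 + 5 + 16)/4 = 13
E[X | Box Blue] = (13 + 17 + 13 + 14)/4 = 57/4
E[X | Box Green] = (24 + 2 + 14 + 8 + 20)/5 = 68/5
E[X] = (1/3)·13 + (1/3)·57/4 + (1/3)·68/5 = 817/60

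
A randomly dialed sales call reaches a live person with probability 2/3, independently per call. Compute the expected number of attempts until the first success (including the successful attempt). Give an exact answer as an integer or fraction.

3/2

For a geometric distribution, E[trials] = 1/p = 1/(2/3) = 3/2.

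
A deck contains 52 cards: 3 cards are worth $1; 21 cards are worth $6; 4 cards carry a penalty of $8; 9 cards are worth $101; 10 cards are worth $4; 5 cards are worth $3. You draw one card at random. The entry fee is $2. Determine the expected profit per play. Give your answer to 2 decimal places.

$18.40

E[payout] = (3/52)·1 + (21/52)·6 + (4/52)·(-8) + (9/52)·101 + (10/52)·4 + (5/52)·3 = 1061/52
Expected profit = 1061/52 − 2 = 957/52 ≈ $18.40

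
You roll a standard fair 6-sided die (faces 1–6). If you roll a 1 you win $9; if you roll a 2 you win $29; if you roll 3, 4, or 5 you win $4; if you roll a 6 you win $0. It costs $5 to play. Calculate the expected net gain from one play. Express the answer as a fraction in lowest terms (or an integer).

10/3 dollars

E[payout] = (1/6)·0 + (1/2)·4 + (1/6)·9 + (1/6)·29 = 25/3
Expected profit = 25/3 − 5 = 10/3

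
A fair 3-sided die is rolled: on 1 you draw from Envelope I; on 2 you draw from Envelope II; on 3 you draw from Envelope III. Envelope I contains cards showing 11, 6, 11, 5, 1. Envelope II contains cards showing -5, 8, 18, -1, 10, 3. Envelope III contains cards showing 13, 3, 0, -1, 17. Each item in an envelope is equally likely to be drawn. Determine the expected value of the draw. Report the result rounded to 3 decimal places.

E[X | Envelope I] = (11 + 6 + 11 + 5 + 1)/5 = 34/5
E[X | Envelope II] = (-5 + 8 + 18 − 1 + 10 + 3)/6 = 11/2
E[X | Envelope III] = (13 + 3 + 0 − 1 + 17)/5 = 32/5
E[X] = (1/3)·34/5 + (1/3)·11/2 + (1/3)·32/5 = 187/30 ≈ 6.233

6.233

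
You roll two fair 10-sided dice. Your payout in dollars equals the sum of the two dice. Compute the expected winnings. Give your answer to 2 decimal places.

$11.00

Distribution of the sum of the two dice: 2 w.p. 1/100, 3 w.p. 1/50, 4 w.p. 3/100, 5 w.p. 1/25, 6 w.p. 1/20, 7 w.p. 3/50, …
E[payout] = (1/100)·2 + (1/50)·3 + (3/100)·4 + (1/25)·5 + (1/20)·6 + (3/50)·7 + (7/100)·8 + (2/25)·9 + (9/100)·10 + (1/10)·11 + (9/100)·12 + (2/25)·13 + (7/100)·14 + (3/50)·15 + (1/20)·16 + (1/25)·17 + (3/100)·18 + (1/50)·19 + (1/100)·20 = 11
≈ $11.00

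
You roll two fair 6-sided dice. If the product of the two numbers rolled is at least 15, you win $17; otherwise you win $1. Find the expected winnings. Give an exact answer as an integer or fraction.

61/9 dollars

E[payout] = (23/36)·1 + (13/36)·17 = 61/9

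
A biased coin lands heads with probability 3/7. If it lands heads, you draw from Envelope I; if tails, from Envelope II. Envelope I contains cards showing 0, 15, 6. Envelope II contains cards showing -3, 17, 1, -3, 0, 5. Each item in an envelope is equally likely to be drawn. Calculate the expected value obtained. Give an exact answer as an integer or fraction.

97/21

E[X | Envelope I] = (0 + 15 + 6)/3 = 7
E[X | Envelope II] = (-3 + 17 + 1 − 3 + 0 + 5)/6 = 17/6
E[X] = (3/7)·7 + (4/7)·17/6 = 97/21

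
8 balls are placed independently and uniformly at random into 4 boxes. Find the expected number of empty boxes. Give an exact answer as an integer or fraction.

Let Xⱼ=1 if box j is empty. P(Xⱼ=1) = ((4-1)/4)^8 = 6561/65536.
By linearity, E[#empty] = 4·6561/65536 = 6561/16384.

6561/16384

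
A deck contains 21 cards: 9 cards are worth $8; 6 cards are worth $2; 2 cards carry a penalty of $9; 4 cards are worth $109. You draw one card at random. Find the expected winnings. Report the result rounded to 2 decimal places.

$23.90

E[payout] = (9/21)·8 + (6/21)·2 + (2/21)·(-9) + (4/21)·109 = 502/21
≈ $23.90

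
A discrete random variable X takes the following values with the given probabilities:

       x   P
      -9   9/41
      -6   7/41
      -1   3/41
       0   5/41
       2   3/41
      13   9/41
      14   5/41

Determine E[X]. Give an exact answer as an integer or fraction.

E[X] = (9/41)·(-9) + (7/41)·(-6) + (3/41)·(-1) + (5/41)·0 + (3/41)·2 + (9/41)·13 + (5/41)·14
     = 67/41

67/41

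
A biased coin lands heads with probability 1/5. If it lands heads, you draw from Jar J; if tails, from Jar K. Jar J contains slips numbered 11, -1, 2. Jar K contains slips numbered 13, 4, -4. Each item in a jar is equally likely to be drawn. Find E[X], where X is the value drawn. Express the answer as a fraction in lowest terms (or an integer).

64/15

E[X | Jar J] = (11 − 1 + 2)/3 = 4
E[X | Jar K] = (13 + 4 − 4)/3 = 13/3
E[X] = (1/5)·4 + (4/5)·13/3 = 64/15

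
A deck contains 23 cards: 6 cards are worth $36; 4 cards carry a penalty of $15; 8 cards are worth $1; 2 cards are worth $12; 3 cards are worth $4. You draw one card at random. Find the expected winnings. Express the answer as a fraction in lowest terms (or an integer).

E[payout] = (6/23)·36 + (4/23)·(-15) + (8/23)·1 + (2/23)·12 + (3/23)·4 = 200/23

200/23 dollars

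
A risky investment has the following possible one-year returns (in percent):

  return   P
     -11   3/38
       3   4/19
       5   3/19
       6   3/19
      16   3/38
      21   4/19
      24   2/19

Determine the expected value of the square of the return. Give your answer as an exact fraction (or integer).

7401/38

E[X²] = (3/38)·121 + (4/19)·9 + (3/19)·25 + (3/19)·36 + (3/38)·256 + (4/19)·441 + (2/19)·576
     = 7401/38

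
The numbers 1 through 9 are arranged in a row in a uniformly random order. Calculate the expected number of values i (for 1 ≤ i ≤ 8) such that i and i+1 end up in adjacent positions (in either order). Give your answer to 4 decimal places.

For each i ∈ {1,…,8}, let Xᵢ = 1 if i and i+1 are adjacent. P(Xᵢ=1) = 2·(9−1)!/9! = 2/9.
By linearity, E[ΣXᵢ] = (8)·(2/9) = 16/9.
≈ 1.7778

1.7778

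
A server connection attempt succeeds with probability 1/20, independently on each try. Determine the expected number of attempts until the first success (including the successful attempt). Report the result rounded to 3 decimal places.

20.000

For a geometric distribution, E[trials] = 1/p = 1/(1/20) = 20.
≈ 20.000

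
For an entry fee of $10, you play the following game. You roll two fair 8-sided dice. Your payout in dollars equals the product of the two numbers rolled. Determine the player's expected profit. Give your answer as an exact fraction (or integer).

Distribution of the product of the two numbers rolled: 1 w.p. 1/64, 2 w.p. 1/32, 3 w.p. 1/32, 4 w.p. 3/64, 5 w.p. 1/32, 6 w.p. 1/16, …
E[payout] = (1/64)·1 + (1/32)·2 + (1/32)·3 + (3/64)·4 + (1/32)·5 + (1/16)·6 + (1/32)·7 + (1/16)·8 + (1/64)·9 + (1/32)·10 + (1/16)·12 + (1/32)·14 + (1/32)·15 + (3/64)·16 + (1/32)·18 + (1/32)·20 + (1/32)·21 + (1/16)·24 + (1/64)·25 + (1/32)·28 + (1/32)·30 + (1/32)·32 + (1/32)·35 + (1/64)·36 + (1/32)·40 + (1/32)·42 + (1/32)·48 + (1/64)·49 + (1/32)·56 + (1/64)·64 = 81/4
Expected profit = 81/4 − 10 = 41/4

41/4 dollars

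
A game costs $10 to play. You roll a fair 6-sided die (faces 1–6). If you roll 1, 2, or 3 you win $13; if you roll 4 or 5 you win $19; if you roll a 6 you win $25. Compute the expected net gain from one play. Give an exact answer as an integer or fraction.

E[payout] = (1/2)·13 + (1/3)·19 + (1/6)·25 = 17
Expected profit = 17 − 10 = 7

$7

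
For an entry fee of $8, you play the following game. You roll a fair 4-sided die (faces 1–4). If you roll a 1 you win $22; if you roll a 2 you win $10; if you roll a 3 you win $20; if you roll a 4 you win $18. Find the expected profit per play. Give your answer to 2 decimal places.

E[payout] = (1/4)·10 + (1/4)·18 + (1/4)·20 + (1/4)·22 = 35/2
Expected profit = 35/2 − 8 = 19/2 ≈ $9.50

$9.50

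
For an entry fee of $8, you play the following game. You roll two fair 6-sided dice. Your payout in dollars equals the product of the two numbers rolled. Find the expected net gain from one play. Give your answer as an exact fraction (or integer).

17/4 dollars

Distribution of the product of the two numbers rolled: 1 w.p. 1/36, 2 w.p. 1/18, 3 w.p. 1/18, 4 w.p. 1/12, 5 w.p. 1/18, 6 w.p. 1/9, …
E[payout] = (1/36)·1 + (1/18)·2 + (1/18)·3 + (1/12)·4 + (1/18)·5 + (1/9)·6 + (1/18)·8 + (1/36)·9 + (1/18)·10 + (1/9)·12 + (1/18)·15 + (1/36)·16 + (1/18)·18 + (1/18)·20 + (1/18)·24 + (1/36)·25 + (1/18)·30 + (1/36)·36 = 49/4
Expected profit = 49/4 − 8 = 17/4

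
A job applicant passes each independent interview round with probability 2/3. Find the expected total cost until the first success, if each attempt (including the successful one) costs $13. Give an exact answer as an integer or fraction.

39/2 dollars

E[#attempts] = 1/p = 3/2; E[cost] = 13·3/2 = 39/2.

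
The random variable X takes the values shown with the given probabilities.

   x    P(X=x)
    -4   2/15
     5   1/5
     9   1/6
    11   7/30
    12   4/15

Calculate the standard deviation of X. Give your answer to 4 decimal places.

5.2404

E[X] = 116/15, E[X²] = 1309/15
Var(X) = E[X²] − (E[X])² = 1309/15 − 13456/225 = 6179/225
SD(X) = √(6179/225) ≈ 5.2404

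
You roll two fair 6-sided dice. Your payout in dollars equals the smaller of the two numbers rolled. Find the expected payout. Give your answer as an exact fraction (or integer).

Distribution of the smaller of the two numbers rolled: 1 w.p. 11/36, 2 w.p. 1/4, 3 w.p. 7/36, 4 w.p. 5/36, 5 w.p. 1/12, 6 w.p. 1/36
E[payout] = (11/36)·1 + (1/4)·2 + (7/36)·3 + (5/36)·4 + (1/12)·5 + (1/36)·6 = 91/36

91/36 dollars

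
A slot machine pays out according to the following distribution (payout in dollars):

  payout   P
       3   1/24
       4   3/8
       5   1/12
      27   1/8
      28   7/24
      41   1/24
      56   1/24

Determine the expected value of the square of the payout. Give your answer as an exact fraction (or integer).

E[X²] = (1/24)·9 + (3/8)·16 + (1/12)·25 + (1/8)·729 + (7/24)·784 + (1/24)·1681 + (1/24)·3136
     = 12695/24

12695/24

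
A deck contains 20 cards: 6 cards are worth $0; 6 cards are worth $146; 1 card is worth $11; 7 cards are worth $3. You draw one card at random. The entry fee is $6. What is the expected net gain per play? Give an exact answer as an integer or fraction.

E[payout] = (6/20)·0 + (6/20)·146 + (1/20)·11 + (7/20)·3 = 227/5
Expected profit = 227/5 − 6 = 197/5

197/5 dollars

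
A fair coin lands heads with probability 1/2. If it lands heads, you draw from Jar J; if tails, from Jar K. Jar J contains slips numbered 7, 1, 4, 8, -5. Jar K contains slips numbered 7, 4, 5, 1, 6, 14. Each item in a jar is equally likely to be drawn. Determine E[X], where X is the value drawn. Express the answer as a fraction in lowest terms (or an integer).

55/12

E[X | Jar J] = (7 + 1 + 4 + 8 − 5)/5 = 3
E[X | Jar K] = (7 + 4 + 5 + 1 + 6 + 14)/6 = 37/6
E[X] = (1/2)·3 + (1/2)·37/6 = 55/12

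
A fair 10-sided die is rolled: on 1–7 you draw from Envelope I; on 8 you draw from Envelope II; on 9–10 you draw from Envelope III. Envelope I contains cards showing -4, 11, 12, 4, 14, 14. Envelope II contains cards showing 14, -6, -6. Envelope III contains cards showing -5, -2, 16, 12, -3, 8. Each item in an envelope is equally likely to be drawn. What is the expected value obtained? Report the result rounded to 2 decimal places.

6.88

E[X | Envelope I] = (-4 + 11 + 12 + 4 + 14 + 14)/6 = 17/2
E[X | Envelope II] = (14 − 6 − 6)/3 = 2/3
E[X | Envelope III] = (-5 − 2 + 16 + 12 − 3 + 8)/6 = 13/3
E[X] = (7/10)·17/2 + (1/10)·2/3 + (1/5)·13/3 = 413/60 ≈ 6.88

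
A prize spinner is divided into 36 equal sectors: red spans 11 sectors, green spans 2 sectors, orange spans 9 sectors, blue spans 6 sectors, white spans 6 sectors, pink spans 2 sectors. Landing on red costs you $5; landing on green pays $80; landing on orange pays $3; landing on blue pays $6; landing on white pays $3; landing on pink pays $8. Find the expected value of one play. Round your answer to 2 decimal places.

$5.61

E[payout] = (11/36)·(-5) + (2/36)·80 + (9/36)·3 + (6/36)·6 + (6/36)·3 + (2/36)·8 = 101/18
≈ $5.61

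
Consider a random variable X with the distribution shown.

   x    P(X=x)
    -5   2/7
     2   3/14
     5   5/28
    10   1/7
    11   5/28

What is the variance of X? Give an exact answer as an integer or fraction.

3681/98

E[X] = (2/7)·(-5) + (3/14)·2 + (5/28)·5 + (1/7)·10 + (5/28)·11 = 23/7
E[X²] = (2/7)·25 + (3/14)·4 + (5/28)·25 + (1/7)·100 + (5/28)·121 = 677/14
Var(X) = 677/14 − (23/7)² = 3681/98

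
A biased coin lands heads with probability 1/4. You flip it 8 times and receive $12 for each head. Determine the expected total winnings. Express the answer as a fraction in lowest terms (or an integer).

$24

E[#heads] = 8·1/4 = 2 (linearity over flips).
E[winnings] = 12·2 = 24.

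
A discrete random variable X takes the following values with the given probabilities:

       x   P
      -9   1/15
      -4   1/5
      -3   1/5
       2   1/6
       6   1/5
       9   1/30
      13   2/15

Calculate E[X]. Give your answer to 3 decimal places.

1.567

E[X] = (1/15)·(-9) + (1/5)·(-4) + (1/5)·(-3) + (1/6)·2 + (1/5)·6 + (1/30)·9 + (2/15)·13
     = 47/30 ≈ 1.567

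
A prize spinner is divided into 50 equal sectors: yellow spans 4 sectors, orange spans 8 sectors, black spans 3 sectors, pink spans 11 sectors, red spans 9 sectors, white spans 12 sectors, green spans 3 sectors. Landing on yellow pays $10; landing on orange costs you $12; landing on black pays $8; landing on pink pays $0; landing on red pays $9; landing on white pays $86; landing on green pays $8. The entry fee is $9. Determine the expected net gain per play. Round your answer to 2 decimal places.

E[payout] = (4/50)·10 + (8/50)·(-12) + (3/50)·8 + (11/50)·0 + (9/50)·9 + (12/50)·86 + (3/50)·8 = 221/10
Expected profit = 221/10 − 9 = 131/10 ≈ $13.10

$13.10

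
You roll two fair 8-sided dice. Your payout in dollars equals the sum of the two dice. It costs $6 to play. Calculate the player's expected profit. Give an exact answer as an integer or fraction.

Distribution of the sum of the two dice: 2 w.p. 1/64, 3 w.p. 1/32, 4 w.p. 3/64, 5 w.p. 1/16, 6 w.p. 5/64, 7 w.p. 3/32, …
E[payout] = (1/64)·2 + (1/32)·3 + (3/64)·4 + (1/16)·5 + (5/64)·6 + (3/32)·7 + (7/64)·8 + (1/8)·9 + (7/64)·10 + (3/32)·11 + (5/64)·12 + (1/16)·13 + (3/64)·14 + (1/32)·15 + (1/64)·16 = 9
Expected profit = 9 − 6 = 3

$3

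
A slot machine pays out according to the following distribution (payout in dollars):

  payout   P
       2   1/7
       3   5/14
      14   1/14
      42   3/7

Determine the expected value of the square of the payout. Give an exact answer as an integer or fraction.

10833/14

E[X²] = (1/7)·4 + (5/14)·9 + (1/14)·196 + (3/7)·1764
     = 10833/14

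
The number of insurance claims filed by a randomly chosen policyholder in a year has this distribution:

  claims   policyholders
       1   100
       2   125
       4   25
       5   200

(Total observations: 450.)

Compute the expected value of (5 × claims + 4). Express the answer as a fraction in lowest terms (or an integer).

Total = 450, so P(claims=1) = 100/450, etc.
E[5x+4] = (2/9)·9 + (5/18)·14 + (1/18)·24 + (4/9)·29
     = 181/9

181/9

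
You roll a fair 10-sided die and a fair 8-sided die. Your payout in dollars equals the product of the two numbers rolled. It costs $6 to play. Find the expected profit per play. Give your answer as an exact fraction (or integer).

75/4 dollars

Distribution of the product of the two numbers rolled: 1 w.p. 1/80, 2 w.p. 1/40, 3 w.p. 1/40, 4 w.p. 3/80, 5 w.p. 1/40, 6 w.p. 1/20, …
E[payout] = (1/80)·1 + (1/40)·2 + (1/40)·3 + (3/80)·4 + (1/40)·5 + (1/20)·6 + (1/40)·7 + (1/20)·8 + (1/40)·9 + (3/80)·10 + (1/20)·12 + (1/40)·14 + (1/40)·15 + (3/80)·16 + (3/80)·18 + (3/80)·20 + (1/40)·21 + (1/20)·24 + (1/80)·25 + (1/80)·27 + (1/40)·28 + (3/80)·30 + (1/40)·32 + (1/40)·35 + (1/40)·36 + (3/80)·40 + (1/40)·42 + (1/80)·45 + (1/40)·48 + (1/80)·49 + (1/80)·50 + (1/80)·54 + (1/40)·56 + (1/80)·60 + (1/80)·63 + (1/80)·64 + (1/80)·70 + (1/80)·72 + (1/80)·80 = 99/4
Expected profit = 99/4 − 6 = 75/4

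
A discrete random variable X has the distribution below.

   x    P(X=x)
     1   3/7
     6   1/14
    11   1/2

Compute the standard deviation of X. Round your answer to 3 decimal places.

4.805

E[X] = 89/14, E[X²] = 127/2
Var(X) = E[X²] − (E[X])² = 127/2 − 7921/196 = 4525/196
SD(X) = √(4525/196) ≈ 4.805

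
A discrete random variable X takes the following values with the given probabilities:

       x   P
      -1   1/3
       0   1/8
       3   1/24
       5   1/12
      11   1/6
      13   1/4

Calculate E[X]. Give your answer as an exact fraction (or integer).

E[X] = (1/3)·(-1) + (1/8)·0 + (1/24)·3 + (1/12)·5 + (1/6)·11 + (1/4)·13
     = 127/24

127/24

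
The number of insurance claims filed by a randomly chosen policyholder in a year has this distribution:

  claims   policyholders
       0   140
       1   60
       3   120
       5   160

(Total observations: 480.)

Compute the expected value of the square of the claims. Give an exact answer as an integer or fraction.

257/24

Total = 480, so P(claims=0) = 140/480, etc.
E[X²] = (7/24)·0 + (1/8)·1 + (1/4)·9 + (1/3)·25
     = 257/24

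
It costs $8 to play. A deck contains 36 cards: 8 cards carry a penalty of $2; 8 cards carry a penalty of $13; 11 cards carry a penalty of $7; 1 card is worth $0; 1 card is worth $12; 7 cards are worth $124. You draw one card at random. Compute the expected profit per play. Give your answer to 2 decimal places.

E[payout] = (8/36)·(-2) + (8/36)·(-13) + (11/36)·(-7) + (1/36)·0 + (1/36)·12 + (7/36)·124 = 683/36
Expected profit = 683/36 − 8 = 395/36 ≈ $10.97

$10.97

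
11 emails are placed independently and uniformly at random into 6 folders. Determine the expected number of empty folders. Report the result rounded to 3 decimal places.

Let Xⱼ=1 if folder j is empty. P(Xⱼ=1) = ((6-1)/6)^11 = 48828125/362797056.
By linearity, E[#empty] = 6·48828125/362797056 = 48828125/60466176.
≈ 0.808

0.808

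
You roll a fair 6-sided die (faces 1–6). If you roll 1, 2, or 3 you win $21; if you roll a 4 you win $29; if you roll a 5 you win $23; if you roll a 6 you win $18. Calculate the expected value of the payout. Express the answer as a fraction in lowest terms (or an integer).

133/6 dollars

E[payout] = (1/6)·18 + (1/2)·21 + (1/6)·23 + (1/6)·29 = 133/6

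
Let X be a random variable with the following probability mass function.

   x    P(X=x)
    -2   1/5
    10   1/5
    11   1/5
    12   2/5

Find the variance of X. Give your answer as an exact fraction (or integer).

716/25

E[X] = (1/5)·(-2) + (1/5)·10 + (1/5)·11 + (2/5)·12 = 43/5
E[X²] = (1/5)·4 + (1/5)·100 + (1/5)·121 + (2/5)·144 = 513/5
Var(X) = 513/5 − (43/5)² = 716/25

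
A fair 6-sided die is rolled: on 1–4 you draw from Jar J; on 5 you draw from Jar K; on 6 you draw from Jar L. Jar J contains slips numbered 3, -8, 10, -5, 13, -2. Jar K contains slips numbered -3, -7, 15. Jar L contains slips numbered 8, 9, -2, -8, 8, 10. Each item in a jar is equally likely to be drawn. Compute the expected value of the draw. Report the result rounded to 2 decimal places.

E[X | Jar J] = (3 − 8 + 10 − 5 + 13 − 2)/6 = 11/6
E[X | Jar K] = (-3 − 7 + 15)/3 = 5/3
E[X | Jar L] = (8 + 9 − 2 − 8 + 8 + 10)/6 = 25/6
E[X] = (2/3)·11/6 + (1/6)·5/3 + (1/6)·25/6 = 79/36 ≈ 2.19

2.19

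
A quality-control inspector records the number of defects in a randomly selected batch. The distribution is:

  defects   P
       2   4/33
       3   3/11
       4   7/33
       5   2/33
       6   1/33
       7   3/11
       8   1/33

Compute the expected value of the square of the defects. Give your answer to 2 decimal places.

24.24

E[X²] = (4/33)·4 + (3/11)·9 + (7/33)·16 + (2/33)·25 + (1/33)·36 + (3/11)·49 + (1/33)·64
     = 800/33 ≈ 24.24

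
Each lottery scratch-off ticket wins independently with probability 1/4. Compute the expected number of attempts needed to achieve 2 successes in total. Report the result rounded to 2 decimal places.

By linearity (sum of 2 independent geometric waits), E[trials] = 2/p = 2/(1/4) = 8.
≈ 8.00

8.00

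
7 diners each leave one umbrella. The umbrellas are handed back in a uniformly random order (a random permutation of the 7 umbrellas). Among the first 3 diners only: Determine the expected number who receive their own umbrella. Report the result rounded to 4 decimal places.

0.4286

Let Xᵢ = 1 if person i gets their own umbrella. For each i, P(Xᵢ=1) = 1/7.
By linearity of expectation, E[X₁+…+X_3] = 3·(1/7) = 3/7.
≈ 0.4286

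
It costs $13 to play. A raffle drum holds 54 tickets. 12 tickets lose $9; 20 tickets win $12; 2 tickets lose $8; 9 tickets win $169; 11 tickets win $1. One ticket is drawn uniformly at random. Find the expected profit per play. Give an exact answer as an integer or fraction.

473/27 dollars

E[payout] = (12/54)·(-9) + (20/54)·12 + (2/54)·(-8) + (9/54)·169 + (11/54)·1 = 824/27
Expected profit = 824/27 − 13 = 473/27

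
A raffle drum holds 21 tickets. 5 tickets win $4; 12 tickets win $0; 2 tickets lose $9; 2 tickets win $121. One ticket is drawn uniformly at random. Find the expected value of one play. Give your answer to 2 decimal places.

E[payout] = (5/21)·4 + (12/21)·0 + (2/21)·(-9) + (2/21)·121 = 244/21
≈ $11.62

$11.62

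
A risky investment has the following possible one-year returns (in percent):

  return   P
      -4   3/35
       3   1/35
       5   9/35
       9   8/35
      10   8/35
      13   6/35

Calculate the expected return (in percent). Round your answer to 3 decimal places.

7.600

E[X] = (3/35)·(-4) + (1/35)·3 + (9/35)·5 + (8/35)·9 + (8/35)·10 + (6/35)·13
     = 38/5 ≈ 7.600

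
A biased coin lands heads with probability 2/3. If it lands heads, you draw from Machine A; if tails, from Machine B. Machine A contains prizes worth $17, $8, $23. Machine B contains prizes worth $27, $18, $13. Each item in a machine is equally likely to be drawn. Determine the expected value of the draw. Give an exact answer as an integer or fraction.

E[X | Machine A] = (17 + 8 + 23)/3 = 16
E[X | Machine B] = (27 + 18 + 13)/3 = 58/3
E[X] = (2/3)·16 + (1/3)·58/3 = 154/9

154/9 dollars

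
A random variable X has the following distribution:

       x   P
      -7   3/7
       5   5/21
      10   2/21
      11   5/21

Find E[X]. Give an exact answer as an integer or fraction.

E[X] = (3/7)·(-7) + (5/21)·5 + (2/21)·10 + (5/21)·11
     = 37/21

37/21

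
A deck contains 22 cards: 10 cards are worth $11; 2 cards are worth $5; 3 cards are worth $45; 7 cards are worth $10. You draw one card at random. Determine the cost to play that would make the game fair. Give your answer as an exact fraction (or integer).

E[payout] = (10/22)·11 + (2/22)·5 + (3/22)·45 + (7/22)·10 = 325/22
Fair fee = E[payout] = 325/22

325/22 dollars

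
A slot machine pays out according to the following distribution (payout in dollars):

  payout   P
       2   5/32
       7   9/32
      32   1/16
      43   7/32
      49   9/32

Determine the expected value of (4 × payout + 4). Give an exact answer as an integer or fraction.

911/8

E[4x+4] = (5/32)·12 + (9/32)·32 + (1/16)·132 + (7/32)·176 + (9/32)·200
     = 911/8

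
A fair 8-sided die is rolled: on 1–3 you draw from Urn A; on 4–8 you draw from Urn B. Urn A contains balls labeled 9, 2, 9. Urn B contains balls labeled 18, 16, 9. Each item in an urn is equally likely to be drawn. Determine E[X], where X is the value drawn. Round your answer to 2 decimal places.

E[X | Urn A] = (9 + 2 + 9)/3 = 20/3
E[X | Urn B] = (18 + 16 + 9)/3 = 43/3
E[X] = (3/8)·20/3 + (5/8)·43/3 = 275/24 ≈ 11.46

11.46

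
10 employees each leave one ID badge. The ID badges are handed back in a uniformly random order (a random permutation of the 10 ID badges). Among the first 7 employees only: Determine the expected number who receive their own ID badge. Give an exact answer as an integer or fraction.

Let Xᵢ = 1 if person i gets their own ID badge. For each i, P(Xᵢ=1) = 1/10.
By linearity of expectation, E[X₁+…+X_7] = 7·(1/10) = 7/10.

7/10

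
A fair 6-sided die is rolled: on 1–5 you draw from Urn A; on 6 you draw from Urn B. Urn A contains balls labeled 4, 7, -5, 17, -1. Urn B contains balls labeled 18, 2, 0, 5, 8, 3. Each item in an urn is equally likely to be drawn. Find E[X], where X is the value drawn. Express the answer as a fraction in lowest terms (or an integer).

14/3

E[X | Urn A] = (4 + 7 − 5 + 17 − 1)/5 = 22/5
E[X | Urn B] = (18 + 2 + 0 + 5 + 8 + 3)/6 = 6
E[X] = (5/6)·22/5 + (1/6)·6 = 14/3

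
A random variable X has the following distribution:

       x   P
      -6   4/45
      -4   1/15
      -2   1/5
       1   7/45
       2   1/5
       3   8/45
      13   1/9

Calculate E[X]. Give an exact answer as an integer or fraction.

E[X] = (4/45)·(-6) + (1/15)·(-4) + (1/5)·(-2) + (7/45)·1 + (1/5)·2 + (8/45)·3 + (1/9)·13
     = 4/3

4/3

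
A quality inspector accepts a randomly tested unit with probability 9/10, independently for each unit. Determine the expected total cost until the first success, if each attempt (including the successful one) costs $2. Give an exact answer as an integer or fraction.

E[#attempts] = 1/p = 10/9; E[cost] = 2·10/9 = 20/9.

20/9 dollars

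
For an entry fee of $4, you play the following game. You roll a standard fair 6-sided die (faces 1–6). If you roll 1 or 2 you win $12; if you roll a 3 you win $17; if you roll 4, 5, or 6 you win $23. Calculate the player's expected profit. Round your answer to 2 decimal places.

$14.33

E[payout] = (1/3)·12 + (1/6)·17 + (1/2)·23 = 55/3
Expected profit = 55/3 − 4 = 43/3 ≈ $14.33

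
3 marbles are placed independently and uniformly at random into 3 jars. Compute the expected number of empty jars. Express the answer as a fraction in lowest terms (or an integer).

8/9

Let Xⱼ=1 if jar j is empty. P(Xⱼ=1) = ((3-1)/3)^3 = 8/27.
By linearity, E[#empty] = 3·8/27 = 8/9.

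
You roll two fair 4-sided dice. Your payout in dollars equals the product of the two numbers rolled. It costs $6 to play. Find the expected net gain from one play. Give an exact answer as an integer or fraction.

1/4 dollars

Distribution of the product of the two numbers rolled: 1 w.p. 1/16, 2 w.p. 1/8, 3 w.p. 1/8, 4 w.p. 3/16, 6 w.p. 1/8, 8 w.p. 1/8, …
E[payout] = (1/16)·1 + (1/8)·2 + (1/8)·3 + (3/16)·4 + (1/8)·6 + (1/8)·8 + (1/16)·9 + (1/8)·12 + (1/16)·16 = 25/4
Expected profit = 25/4 − 6 = 1/4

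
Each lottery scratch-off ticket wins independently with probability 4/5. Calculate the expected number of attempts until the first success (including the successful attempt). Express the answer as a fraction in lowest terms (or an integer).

For a geometric distribution, E[trials] = 1/p = 1/(4/5) = 5/4.

5/4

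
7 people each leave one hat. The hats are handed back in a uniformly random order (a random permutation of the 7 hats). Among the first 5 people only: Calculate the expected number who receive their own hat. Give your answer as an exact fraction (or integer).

Let Xᵢ = 1 if person i gets their own hat. For each i, P(Xᵢ=1) = 1/7.
By linearity of expectation, E[X₁+…+X_5] = 5·(1/7) = 5/7.

5/7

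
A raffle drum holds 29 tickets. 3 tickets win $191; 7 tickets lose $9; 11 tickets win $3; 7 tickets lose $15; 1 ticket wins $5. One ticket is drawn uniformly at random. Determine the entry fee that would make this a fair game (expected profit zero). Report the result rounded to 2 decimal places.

E[payout] = (3/29)·191 + (7/29)·(-9) + (11/29)·3 + (7/29)·(-15) + (1/29)·5 = 443/29
Fair fee = E[payout] = 443/29 ≈ $15.28

$15.28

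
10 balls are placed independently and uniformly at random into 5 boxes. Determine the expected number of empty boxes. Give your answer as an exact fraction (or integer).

1048576/1953125

Let Xⱼ=1 if box j is empty. P(Xⱼ=1) = ((5-1)/5)^10 = 1048576/9765625.
By linearity, E[#empty] = 5·1048576/9765625 = 1048576/1953125.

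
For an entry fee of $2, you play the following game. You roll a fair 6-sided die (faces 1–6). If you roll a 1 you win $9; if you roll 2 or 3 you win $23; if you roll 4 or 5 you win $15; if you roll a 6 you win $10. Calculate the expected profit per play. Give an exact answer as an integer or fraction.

83/6 dollars

E[payout] = (1/6)·9 + (1/6)·10 + (1/3)·15 + (1/3)·23 = 95/6
Expected profit = 95/6 − 2 = 83/6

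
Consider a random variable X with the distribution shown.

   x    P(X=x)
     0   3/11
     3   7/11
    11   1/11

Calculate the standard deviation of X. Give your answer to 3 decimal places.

E[X] = 32/11, E[X²] = 184/11
Var(X) = E[X²] − (E[X])² = 184/11 − 1024/121 = 1000/121
SD(X) = √(1000/121) ≈ 2.875

2.875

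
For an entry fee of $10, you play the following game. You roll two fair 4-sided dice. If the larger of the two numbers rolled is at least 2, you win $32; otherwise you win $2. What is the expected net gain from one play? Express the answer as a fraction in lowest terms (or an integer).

E[payout] = (1/16)·2 + (15/16)·32 = 241/8
Expected profit = 241/8 − 10 = 161/8

161/8 dollars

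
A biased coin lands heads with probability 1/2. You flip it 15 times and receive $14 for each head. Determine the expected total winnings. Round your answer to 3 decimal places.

E[#heads] = 15·1/2 = 15/2 (linearity over flips).
E[winnings] = 14·15/2 = 105.
≈ 105.000

$105.000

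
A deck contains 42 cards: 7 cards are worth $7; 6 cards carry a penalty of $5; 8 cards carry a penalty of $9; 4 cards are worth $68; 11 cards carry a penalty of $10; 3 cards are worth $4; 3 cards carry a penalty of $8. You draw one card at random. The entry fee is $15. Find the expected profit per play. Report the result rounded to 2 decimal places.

-$12.69

E[payout] = (7/42)·7 + (6/42)·(-5) + (8/42)·(-9) + (4/42)·68 + (11/42)·(-10) + (3/42)·4 + (3/42)·(-8) = 97/42
Expected profit = 97/42 − 15 = -533/42 ≈ -$12.69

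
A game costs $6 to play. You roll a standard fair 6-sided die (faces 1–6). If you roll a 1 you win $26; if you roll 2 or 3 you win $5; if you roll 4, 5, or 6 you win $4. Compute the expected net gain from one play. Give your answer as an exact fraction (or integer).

$2

E[payout] = (1/2)·4 + (1/3)·5 + (1/6)·26 = 8
Expected profit = 8 − 6 = 2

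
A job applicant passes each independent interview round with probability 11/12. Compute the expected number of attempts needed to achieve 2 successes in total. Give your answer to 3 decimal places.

By linearity (sum of 2 independent geometric waits), E[trials] = 2/p = 2/(11/12) = 24/11.
≈ 2.182

2.182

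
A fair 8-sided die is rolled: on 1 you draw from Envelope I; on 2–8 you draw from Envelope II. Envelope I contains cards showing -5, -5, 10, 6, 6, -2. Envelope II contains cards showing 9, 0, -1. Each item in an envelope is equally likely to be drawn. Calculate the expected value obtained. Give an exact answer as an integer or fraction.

61/24

E[X | Envelope I] = (-5 − 5 + 10 + 6 + 6 − 2)/6 = 5/3
E[X | Envelope II] = (9 + 0 − 1)/3 = 8/3
E[X] = (1/8)·5/3 + (7/8)·8/3 = 61/24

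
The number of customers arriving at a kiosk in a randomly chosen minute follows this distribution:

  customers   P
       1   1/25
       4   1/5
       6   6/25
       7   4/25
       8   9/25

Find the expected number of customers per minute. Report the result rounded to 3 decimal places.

6.280

E[X] = (1/25)·1 + (1/5)·4 + (6/25)·6 + (4/25)·7 + (9/25)·8
     = 157/25 ≈ 6.280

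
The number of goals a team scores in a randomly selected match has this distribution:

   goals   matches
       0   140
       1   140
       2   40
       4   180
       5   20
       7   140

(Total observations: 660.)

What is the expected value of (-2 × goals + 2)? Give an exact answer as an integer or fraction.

Total = 660, so P(goals=0) = 140/660, etc.
E[-2x+2] = (7/33)·2 + (7/33)·0 + (2/33)·(-2) + (3/11)·(-6) + (1/33)·(-8) + (7/33)·(-12)
     = -136/33

-136/33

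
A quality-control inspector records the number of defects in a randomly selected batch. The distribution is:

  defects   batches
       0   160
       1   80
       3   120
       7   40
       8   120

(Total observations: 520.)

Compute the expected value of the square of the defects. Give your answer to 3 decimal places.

Total = 520, so P(defects=0) = 160/520, etc.
E[X²] = (4/13)·0 + (2/13)·1 + (3/13)·9 + (1/13)·49 + (3/13)·64
     = 270/13 ≈ 20.769

20.769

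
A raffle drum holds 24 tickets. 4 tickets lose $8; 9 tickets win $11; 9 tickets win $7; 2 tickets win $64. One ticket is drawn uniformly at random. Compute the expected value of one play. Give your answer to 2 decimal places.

E[payout] = (4/24)·(-8) + (9/24)·11 + (9/24)·7 + (2/24)·64 = 43/4
≈ $10.75

$10.75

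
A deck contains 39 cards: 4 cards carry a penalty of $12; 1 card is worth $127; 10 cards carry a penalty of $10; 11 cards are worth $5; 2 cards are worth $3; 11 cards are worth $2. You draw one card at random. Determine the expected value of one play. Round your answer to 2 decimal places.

$1.59

E[payout] = (4/39)·(-12) + (1/39)·127 + (10/39)·(-10) + (11/39)·5 + (2/39)·3 + (11/39)·2 = 62/39
≈ $1.59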